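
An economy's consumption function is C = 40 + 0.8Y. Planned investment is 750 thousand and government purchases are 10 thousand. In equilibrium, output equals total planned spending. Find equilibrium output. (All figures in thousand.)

Y = C + I + G = 40 + 0.8Y + 750 + 10
Y − 0.8Y = 800
0.2Y = 800, so Y = 800/0.2 = 4000

Y = 4000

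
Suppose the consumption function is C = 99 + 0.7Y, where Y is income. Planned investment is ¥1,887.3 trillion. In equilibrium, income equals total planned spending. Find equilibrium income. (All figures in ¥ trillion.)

Y = 6621

Y = C + I = 99 + 0.7Y + 1887.3
Y − 0.7Y = 1986.3
0.3Y = 1986.3, so Y = 1986.3/0.3 = 6621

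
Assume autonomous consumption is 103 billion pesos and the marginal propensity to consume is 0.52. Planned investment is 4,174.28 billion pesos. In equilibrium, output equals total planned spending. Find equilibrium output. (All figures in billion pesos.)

Y = 8911

Y = C + I = 103 + 0.52Y + 4174.28
Y − 0.52Y = 4277.28
0.48Y = 4277.28, so Y = 4277.28/0.48 = 8911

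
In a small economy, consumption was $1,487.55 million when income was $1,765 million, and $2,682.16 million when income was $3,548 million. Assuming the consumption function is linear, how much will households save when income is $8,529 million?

MPC = (2682.16 − 1487.55)/(3548 − 1765) = 1194.61/1783 = 0.67
a = 1487.55 − 0.67(1765) = 1487.55 − 1182.55 = 305
C = 305 + 0.67(8529) = 6019.43
S = 8529 − 6019.43 = 2509.57

S = 2509.57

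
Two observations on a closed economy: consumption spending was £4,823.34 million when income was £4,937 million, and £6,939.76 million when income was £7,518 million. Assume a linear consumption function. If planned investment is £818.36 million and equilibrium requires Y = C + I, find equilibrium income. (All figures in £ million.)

MPC = (6939.76 − 4823.34)/(7518 − 4937) = 2116.42/2581 = 0.82
a = 4823.34 − 0.82(4937) = 775
Equilibrium: Y = 775 + 0.82Y + 818.36
0.18Y = 1593.36, so Y = 1593.36/0.18 = 8852

Y = 8852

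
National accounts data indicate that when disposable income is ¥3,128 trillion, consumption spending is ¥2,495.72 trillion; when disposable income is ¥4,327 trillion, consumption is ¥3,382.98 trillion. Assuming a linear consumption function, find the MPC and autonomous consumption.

MPC = ΔC/ΔY = (3382.98 − 2495.72)/(4327 − 3128) = 887.26/1199 = 0.74
a = C − MPC·Y = 2495.72 − 0.74(3128) = 2495.72 − 2314.72 = 181

MPC = 0.74; a = 181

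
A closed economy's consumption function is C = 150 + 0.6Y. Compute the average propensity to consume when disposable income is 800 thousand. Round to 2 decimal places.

APC = 0.79

C = 150 + 0.6(800) = 630
APC = C/Y = 630/800 = 0.79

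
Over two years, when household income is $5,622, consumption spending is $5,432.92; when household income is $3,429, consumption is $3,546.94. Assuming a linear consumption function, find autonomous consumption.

a = 598

MPC = ΔC/ΔY = (5432.92 − 3546.94)/(5622 − 3429) = 1885.98/2193 = 0.86
a = C − MPC·Y = 3546.94 − 0.86(3429) = 3546.94 − 2948.94 = 598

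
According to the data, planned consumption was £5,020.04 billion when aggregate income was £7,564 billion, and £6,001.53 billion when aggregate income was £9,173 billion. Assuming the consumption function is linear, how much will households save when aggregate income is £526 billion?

MPC = (6001.53 − 5020.04)/(9173 − 7564) = 981.49/1609 = 0.61
a = 5020.04 − 0.61(7564) = 5020.04 − 4614.04 = 406
C = 406 + 0.61(526) = 726.86
S = 526 − 726.86 = -200.86

S = -200.86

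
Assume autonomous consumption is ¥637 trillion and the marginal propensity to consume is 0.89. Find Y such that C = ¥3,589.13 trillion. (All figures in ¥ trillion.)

Y = 3317

637 + 0.89Y = 3589.13
0.89Y = 2952.13, so Y = 2952.13/0.89 = 3317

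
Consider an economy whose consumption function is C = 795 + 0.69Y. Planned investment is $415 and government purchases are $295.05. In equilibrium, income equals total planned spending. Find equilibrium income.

Y = 4855

Y = C + I + G = 795 + 0.69Y + 415 + 295.05
Y − 0.69Y = 1505.05
0.31Y = 1505.05, so Y = 1505.05/0.31 = 4855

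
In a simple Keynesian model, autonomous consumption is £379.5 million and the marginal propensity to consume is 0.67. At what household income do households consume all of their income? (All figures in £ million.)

At break-even, C = Y: 379.5 + 0.67Y = Y
0.33Y = 379.5, so Y = 379.5/0.33 = 1150

Y = 1150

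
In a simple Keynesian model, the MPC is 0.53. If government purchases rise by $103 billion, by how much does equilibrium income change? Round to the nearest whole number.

ΔY ≈ 219

The multiplier is 1/(1 − MPC) = 1/0.47.
ΔY = 103/0.47 = 219.15 ≈ 219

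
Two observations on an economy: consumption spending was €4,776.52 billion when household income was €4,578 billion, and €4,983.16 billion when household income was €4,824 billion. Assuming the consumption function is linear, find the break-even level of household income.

Y = 5818.75

MPC = (4983.16 − 4776.52)/(4824 − 4578) = 206.64/246 = 0.84
a = 4776.52 − 0.84(4578) = 4776.52 − 3845.52 = 931
Break-even: Y = a/(1−MPC) = 931/0.16 = 5818.75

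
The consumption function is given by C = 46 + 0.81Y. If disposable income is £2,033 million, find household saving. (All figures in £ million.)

C = 46 + 0.81(2033) = 46 + 1646.73 = 1692.73
S = Y − C = 2033 − 1692.73 = 340.27

S = 340.27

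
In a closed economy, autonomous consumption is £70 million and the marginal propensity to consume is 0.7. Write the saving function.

S = Y − C = Y − (70 + 0.7Y) = -70 + (1 − 0.7)Y

S = -70 + 0.3Y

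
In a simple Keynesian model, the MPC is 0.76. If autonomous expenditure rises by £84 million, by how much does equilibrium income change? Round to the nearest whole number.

ΔY ≈ 350

The multiplier is 1/(1 − MPC) = 1/0.24.
ΔY = 84/0.24 = 350.00 ≈ 350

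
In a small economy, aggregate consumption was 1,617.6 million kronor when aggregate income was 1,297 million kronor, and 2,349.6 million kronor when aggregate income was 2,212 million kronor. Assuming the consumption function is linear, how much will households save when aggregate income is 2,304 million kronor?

MPC = (2349.6 − 1617.6)/(2212 − 1297) = 732/915 = 0.8
a = 1617.6 − 0.8(1297) = 1617.6 − 1037.6 = 580
C = 580 + 0.8(2304) = 2423.2
S = 2304 − 2423.2 = -119.2

S = -119.2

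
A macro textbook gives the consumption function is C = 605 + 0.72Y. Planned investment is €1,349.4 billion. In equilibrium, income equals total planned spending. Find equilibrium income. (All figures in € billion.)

Y = 6980

Y = C + I = 605 + 0.72Y + 1349.4
Y − 0.72Y = 1954.4
0.28Y = 1954.4, so Y = 1954.4/0.28 = 6980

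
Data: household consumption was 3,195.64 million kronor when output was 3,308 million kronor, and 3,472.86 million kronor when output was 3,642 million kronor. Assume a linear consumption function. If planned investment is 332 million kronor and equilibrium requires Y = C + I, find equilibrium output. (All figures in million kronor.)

MPC = (3472.86 − 3195.64)/(3642 − 3308) = 277.22/334 = 0.83
a = 3195.64 − 0.83(3308) = 450
Equilibrium: Y = 450 + 0.83Y + 332
0.17Y = 782, so Y = 782/0.17 = 4600

Y = 4600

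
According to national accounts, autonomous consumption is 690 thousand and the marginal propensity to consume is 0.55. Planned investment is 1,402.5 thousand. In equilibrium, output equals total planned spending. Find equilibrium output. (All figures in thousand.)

Y = 4650

Y = C + I = 690 + 0.55Y + 1402.5
Y − 0.55Y = 2092.5
0.45Y = 2092.5, so Y = 2092.5/0.45 = 4650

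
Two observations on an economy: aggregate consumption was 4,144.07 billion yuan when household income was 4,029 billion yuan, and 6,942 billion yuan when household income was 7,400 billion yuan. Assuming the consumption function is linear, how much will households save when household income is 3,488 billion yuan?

MPC = (6942 − 4144.07)/(7400 − 4029) = 2797.93/3371 = 0.83
a = 4144.07 − 0.83(4029) = 4144.07 − 3344.07 = 800
C = 800 + 0.83(3488) = 3695.04
S = 3488 − 3695.04 = -207.04

S = -207.04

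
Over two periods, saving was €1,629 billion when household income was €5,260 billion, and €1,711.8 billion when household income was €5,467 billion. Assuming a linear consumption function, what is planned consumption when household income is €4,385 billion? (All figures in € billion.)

C = 3106

MPS = ΔS/ΔY = (1711.8 − 1629)/(5467 − 5260) = 82.8/207 = 0.4
MPC = 1 − MPS = 0.6
Autonomous saving = 1629 − 0.4(5260) = -475, so a = 475
C = 475 + 0.6(4385) = 475 + 2631 = 3106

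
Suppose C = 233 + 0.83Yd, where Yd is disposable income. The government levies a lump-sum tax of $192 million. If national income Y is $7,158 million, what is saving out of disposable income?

S = 951.22

Yd = Y − T = 7158 − 192 = 6966
C = 233 + 0.83(6966) = 233 + 5781.78 = 6014.78
S = Yd − C = 6966 − 6014.78 = 951.22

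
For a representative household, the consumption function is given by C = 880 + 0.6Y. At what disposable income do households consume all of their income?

At break-even, C = Y: 880 + 0.6Y = Y
0.4Y = 880, so Y = 880/0.4 = 2200

Y = 2200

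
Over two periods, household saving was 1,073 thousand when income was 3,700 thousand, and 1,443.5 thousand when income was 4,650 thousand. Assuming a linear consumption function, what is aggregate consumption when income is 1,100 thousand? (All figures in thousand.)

MPS = ΔS/ΔY = (1443.5 − 1073)/(4650 − 3700) = 370.5/950 = 0.39
MPC = 1 − MPS = 0.61
Autonomous saving = 1073 − 0.39(3700) = -370, so a = 370
C = 370 + 0.61(1100) = 370 + 671 = 1041

C = 1041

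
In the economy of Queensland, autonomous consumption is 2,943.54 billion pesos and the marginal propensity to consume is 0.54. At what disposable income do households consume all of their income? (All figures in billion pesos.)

Y = 6399

At break-even, C = Y: 2943.54 + 0.54Y = Y
0.46Y = 2943.54, so Y = 2943.54/0.46 = 6399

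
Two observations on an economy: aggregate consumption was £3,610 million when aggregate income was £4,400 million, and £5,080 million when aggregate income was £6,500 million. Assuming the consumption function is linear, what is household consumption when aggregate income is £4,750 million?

MPC = (5080 − 3610)/(6500 − 4400) = 1470/2100 = 0.7
a = 3610 − 0.7(4400) = 3610 − 3080 = 530
C = 530 + 0.7(4750) = 530 + 3325 = 3855

C = 3855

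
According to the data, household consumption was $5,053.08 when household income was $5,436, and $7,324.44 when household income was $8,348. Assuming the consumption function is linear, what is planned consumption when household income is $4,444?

MPC = (7324.44 − 5053.08)/(8348 − 5436) = 2271.36/2912 = 0.78
a = 5053.08 − 0.78(5436) = 5053.08 − 4240.08 = 813
C = 813 + 0.78(4444) = 813 + 3466.32 = 4279.32

C = 4279.32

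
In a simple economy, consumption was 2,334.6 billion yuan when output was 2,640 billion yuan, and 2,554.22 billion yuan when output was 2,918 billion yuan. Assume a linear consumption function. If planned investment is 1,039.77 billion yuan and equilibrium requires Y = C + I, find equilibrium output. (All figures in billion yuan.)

Y = 6137

MPC = (2554.22 − 2334.6)/(2918 − 2640) = 219.62/278 = 0.79
a = 2334.6 − 0.79(2640) = 249
Equilibrium: Y = 249 + 0.79Y + 1039.77
0.21Y = 1288.77, so Y = 1288.77/0.21 = 6137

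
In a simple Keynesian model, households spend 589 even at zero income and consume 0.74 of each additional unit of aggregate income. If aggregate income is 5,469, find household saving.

S = 832.94

C = 589 + 0.74(5469) = 589 + 4047.06 = 4636.06
S = Y − C = 5469 − 4636.06 = 832.94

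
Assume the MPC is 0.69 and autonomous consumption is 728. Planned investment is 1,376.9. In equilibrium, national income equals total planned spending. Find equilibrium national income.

Y = C + I = 728 + 0.69Y + 1376.9
Y − 0.69Y = 2104.9
0.31Y = 2104.9, so Y = 2104.9/0.31 = 6790

Y = 6790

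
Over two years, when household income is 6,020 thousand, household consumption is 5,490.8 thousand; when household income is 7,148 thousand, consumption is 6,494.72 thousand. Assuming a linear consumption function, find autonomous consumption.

a = 133

MPC = ΔC/ΔY = (6494.72 − 5490.8)/(7148 − 6020) = 1003.92/1128 = 0.89
a = C − MPC·Y = 5490.8 − 0.89(6020) = 5490.8 − 5357.8 = 133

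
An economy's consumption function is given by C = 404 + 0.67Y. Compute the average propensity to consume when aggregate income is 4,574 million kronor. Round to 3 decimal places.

APC = 0.758

C = 404 + 0.67(4574) = 3468.58
APC = C/Y = 3468.58/4574 = 0.758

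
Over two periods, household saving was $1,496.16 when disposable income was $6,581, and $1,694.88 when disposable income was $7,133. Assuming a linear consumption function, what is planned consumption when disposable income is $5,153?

C = 4170.92

MPS = ΔS/ΔY = (1694.88 − 1496.16)/(7133 − 6581) = 198.72/552 = 0.36
MPC = 1 − MPS = 0.64
Autonomous saving = 1496.16 − 0.36(6581) = -873, so a = 873
C = 873 + 0.64(5153) = 873 + 3297.92 = 4170.92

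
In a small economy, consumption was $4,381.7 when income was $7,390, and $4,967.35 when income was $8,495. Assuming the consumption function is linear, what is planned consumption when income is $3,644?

C = 2396.32

MPC = (4967.35 − 4381.7)/(8495 − 7390) = 585.65/1105 = 0.53
a = 4381.7 − 0.53(7390) = 4381.7 − 3916.7 = 465
C = 465 + 0.53(3644) = 465 + 1931.32 = 2396.32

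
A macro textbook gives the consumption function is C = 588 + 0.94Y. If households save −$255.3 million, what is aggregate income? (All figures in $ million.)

Y = 5545

S = Y − C = -588 + 0.06Y
-588 + 0.06Y = -255.3, so 0.06Y = 332.7 and Y = 5545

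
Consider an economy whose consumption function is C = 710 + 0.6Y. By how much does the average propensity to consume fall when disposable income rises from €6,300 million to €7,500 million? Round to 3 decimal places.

At Y = 6300: C = 710 + 0.6(6300) = 4490, APC = 4490/6300 = 0.7127
At Y = 7500: C = 5210, APC = 5210/7500 = 0.6947
Fall in APC = 0.7127 − 0.6947 = 0.018

ΔAPC = 0.018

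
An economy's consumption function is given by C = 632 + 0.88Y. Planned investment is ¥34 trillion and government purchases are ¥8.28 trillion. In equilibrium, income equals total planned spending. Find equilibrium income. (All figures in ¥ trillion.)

Y = C + I + G = 632 + 0.88Y + 34 + 8.28
Y − 0.88Y = 674.28
0.12Y = 674.28, so Y = 674.28/0.12 = 5619

Y = 5619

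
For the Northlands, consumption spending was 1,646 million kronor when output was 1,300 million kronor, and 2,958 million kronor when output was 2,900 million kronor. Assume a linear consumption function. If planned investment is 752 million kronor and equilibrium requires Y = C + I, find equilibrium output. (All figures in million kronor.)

MPC = (2958 − 1646)/(2900 − 1300) = 1312/1600 = 0.82
a = 1646 − 0.82(1300) = 580
Equilibrium: Y = 580 + 0.82Y + 752
0.18Y = 1332, so Y = 1332/0.18 = 7400

Y = 7400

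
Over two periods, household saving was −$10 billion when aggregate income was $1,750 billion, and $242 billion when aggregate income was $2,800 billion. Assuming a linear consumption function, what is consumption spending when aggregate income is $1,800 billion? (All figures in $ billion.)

C = 1798

MPS = ΔS/ΔY = (242 − (-10))/(2800 − 1750) = 252/1050 = 0.24
MPC = 1 − MPS = 0.76
Autonomous saving = -10 − 0.24(1750) = -430, so a = 430
C = 430 + 0.76(1800) = 430 + 1368 = 1798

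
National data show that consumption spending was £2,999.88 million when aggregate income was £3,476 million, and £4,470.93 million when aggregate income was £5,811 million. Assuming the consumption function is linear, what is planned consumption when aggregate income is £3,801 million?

MPC = (4470.93 − 2999.88)/(5811 − 3476) = 1471.05/2335 = 0.63
a = 2999.88 − 0.63(3476) = 2999.88 − 2189.88 = 810
C = 810 + 0.63(3801) = 810 + 2394.63 = 3204.63

C = 3204.63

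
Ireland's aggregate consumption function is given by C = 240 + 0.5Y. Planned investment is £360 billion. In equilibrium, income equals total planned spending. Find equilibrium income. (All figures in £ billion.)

Y = C + I = 240 + 0.5Y + 360
Y − 0.5Y = 600
0.5Y = 600, so Y = 600/0.5 = 1200

Y = 1200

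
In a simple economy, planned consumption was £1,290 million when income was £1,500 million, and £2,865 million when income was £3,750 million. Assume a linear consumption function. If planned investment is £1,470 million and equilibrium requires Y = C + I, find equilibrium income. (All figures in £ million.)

Y = 5700

MPC = (2865 − 1290)/(3750 − 1500) = 1575/2250 = 0.7
a = 1290 − 0.7(1500) = 240
Equilibrium: Y = 240 + 0.7Y + 1470
0.3Y = 1710, so Y = 1710/0.3 = 5700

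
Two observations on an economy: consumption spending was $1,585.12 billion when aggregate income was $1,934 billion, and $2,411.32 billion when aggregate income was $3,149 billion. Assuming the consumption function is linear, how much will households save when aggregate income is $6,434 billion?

S = 1788.88

MPC = (2411.32 − 1585.12)/(3149 − 1934) = 826.2/1215 = 0.68
a = 1585.12 − 0.68(1934) = 1585.12 − 1315.12 = 270
C = 270 + 0.68(6434) = 4645.12
S = 6434 − 4645.12 = 1788.88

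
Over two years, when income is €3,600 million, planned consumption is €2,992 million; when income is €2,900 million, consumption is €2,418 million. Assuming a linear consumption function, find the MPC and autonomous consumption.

MPC = ΔC/ΔY = (2992 − 2418)/(3600 − 2900) = 574/700 = 0.82
a = C − MPC·Y = 2418 − 0.82(2900) = 2418 − 2378 = 40

MPC = 0.82; a = 40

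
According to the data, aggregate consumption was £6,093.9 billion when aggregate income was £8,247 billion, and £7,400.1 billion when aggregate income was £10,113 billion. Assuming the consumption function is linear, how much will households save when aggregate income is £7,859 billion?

S = 2036.7

MPC = (7400.1 − 6093.9)/(10113 − 8247) = 1306.2/1866 = 0.7
a = 6093.9 − 0.7(8247) = 6093.9 − 5772.9 = 321
C = 321 + 0.7(7859) = 5822.3
S = 7859 − 5822.3 = 2036.7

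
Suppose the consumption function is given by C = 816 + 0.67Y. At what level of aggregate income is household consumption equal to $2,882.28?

Y = 3084

816 + 0.67Y = 2882.28
0.67Y = 2066.28, so Y = 2066.28/0.67 = 3084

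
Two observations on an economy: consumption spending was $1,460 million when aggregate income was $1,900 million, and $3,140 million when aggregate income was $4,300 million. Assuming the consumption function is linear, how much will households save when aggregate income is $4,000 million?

MPC = (3140 − 1460)/(4300 − 1900) = 1680/2400 = 0.7
a = 1460 − 0.7(1900) = 1460 − 1330 = 130
C = 130 + 0.7(4000) = 2930
S = 4000 − 2930 = 1070

S = 1070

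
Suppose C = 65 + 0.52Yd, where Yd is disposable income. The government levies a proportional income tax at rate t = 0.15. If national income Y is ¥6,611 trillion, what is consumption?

C = 2987.062

Yd = (1 − 0.15)(6611) = 0.85(6611) = 5619.35
C = 65 + 0.52(5619.35) = 65 + 2922.062 = 2987.062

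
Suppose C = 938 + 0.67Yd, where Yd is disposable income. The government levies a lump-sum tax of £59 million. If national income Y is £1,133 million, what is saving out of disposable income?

S = -583.58

Yd = Y − T = 1133 − 59 = 1074
C = 938 + 0.67(1074) = 938 + 719.58 = 1657.58
S = Yd − C = 1074 − 1657.58 = -583.58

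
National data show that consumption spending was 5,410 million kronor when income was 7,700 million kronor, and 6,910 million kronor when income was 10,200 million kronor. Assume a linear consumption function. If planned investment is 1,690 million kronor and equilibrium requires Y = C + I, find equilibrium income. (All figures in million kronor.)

Y = 6200

MPC = (6910 − 5410)/(10200 − 7700) = 1500/2500 = 0.6
a = 5410 − 0.6(7700) = 790
Equilibrium: Y = 790 + 0.6Y + 1690
0.4Y = 2480, so Y = 2480/0.4 = 6200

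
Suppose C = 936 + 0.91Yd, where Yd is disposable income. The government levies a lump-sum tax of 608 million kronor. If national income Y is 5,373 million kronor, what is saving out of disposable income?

Yd = Y − T = 5373 − 608 = 4765
C = 936 + 0.91(4765) = 936 + 4336.15 = 5272.15
S = Yd − C = 4765 − 5272.15 = -507.15

S = -507.15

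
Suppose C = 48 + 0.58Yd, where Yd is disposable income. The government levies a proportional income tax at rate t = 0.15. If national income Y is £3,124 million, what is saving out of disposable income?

Yd = (1 − 0.15)(3124) = 0.85(3124) = 2655.4
C = 48 + 0.58(2655.4) = 48 + 1540.132 = 1588.132
S = Yd − C = 2655.4 − 1588.132 = 1067.268

S = 1067.268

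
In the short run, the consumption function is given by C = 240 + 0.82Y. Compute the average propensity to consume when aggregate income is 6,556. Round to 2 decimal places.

C = 240 + 0.82(6556) = 5615.92
APC = C/Y = 5615.92/6556 = 0.86

APC = 0.86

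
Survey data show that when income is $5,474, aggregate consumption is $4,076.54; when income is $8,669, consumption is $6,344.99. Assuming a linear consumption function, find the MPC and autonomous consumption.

MPC = ΔC/ΔY = (6344.99 − 4076.54)/(8669 − 5474) = 2268.45/3195 = 0.71
a = C − MPC·Y = 4076.54 − 0.71(5474) = 4076.54 − 3886.54 = 190

MPC = 0.71; a = 190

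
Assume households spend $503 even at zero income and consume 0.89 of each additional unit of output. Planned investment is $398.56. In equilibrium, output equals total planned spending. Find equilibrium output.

Y = 8196

Y = C + I = 503 + 0.89Y + 398.56
Y − 0.89Y = 901.56
0.11Y = 901.56, so Y = 901.56/0.11 = 8196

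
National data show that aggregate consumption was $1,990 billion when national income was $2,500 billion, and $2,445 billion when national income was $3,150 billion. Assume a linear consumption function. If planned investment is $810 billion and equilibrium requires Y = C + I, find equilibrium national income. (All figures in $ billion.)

Y = 3500

MPC = (2445 − 1990)/(3150 − 2500) = 455/650 = 0.7
a = 1990 − 0.7(2500) = 240
Equilibrium: Y = 240 + 0.7Y + 810
0.3Y = 1050, so Y = 1050/0.3 = 3500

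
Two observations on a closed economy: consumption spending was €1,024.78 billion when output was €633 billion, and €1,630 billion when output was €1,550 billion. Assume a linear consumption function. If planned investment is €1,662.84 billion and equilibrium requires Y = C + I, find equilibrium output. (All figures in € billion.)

Y = 6676

MPC = (1630 − 1024.78)/(1550 − 633) = 605.22/917 = 0.66
a = 1024.78 − 0.66(633) = 607
Equilibrium: Y = 607 + 0.66Y + 1662.84
0.34Y = 2269.84, so Y = 2269.84/0.34 = 6676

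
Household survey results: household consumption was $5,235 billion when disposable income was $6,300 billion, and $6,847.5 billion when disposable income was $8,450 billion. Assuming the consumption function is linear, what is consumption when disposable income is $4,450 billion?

MPC = (6847.5 − 5235)/(8450 − 6300) = 1612.5/2150 = 0.75
a = 5235 − 0.75(6300) = 5235 − 4725 = 510
C = 510 + 0.75(4450) = 510 + 3337.5 = 3847.5

C = 3847.5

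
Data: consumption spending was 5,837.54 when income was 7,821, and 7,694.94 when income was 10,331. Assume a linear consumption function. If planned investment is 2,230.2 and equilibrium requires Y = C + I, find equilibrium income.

Y = 8770

MPC = (7694.94 − 5837.54)/(10331 − 7821) = 1857.4/2510 = 0.74
a = 5837.54 − 0.74(7821) = 50
Equilibrium: Y = 50 + 0.74Y + 2230.2
0.26Y = 2280.2, so Y = 2280.2/0.26 = 8770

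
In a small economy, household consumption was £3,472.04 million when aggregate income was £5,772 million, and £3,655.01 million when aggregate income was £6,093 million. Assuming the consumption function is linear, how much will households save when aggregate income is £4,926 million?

MPC = (3655.01 − 3472.04)/(6093 − 5772) = 182.97/321 = 0.57
a = 3472.04 − 0.57(5772) = 3472.04 − 3290.04 = 182
C = 182 + 0.57(4926) = 2989.82
S = 4926 − 2989.82 = 1936.18

S = 1936.18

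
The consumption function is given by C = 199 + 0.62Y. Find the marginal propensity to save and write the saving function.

MPS = 0.38; S = -199 + 0.38Y

MPS = 1 − MPC = 1 − 0.62 = 0.38
S = Y − C = -199 + 0.38Y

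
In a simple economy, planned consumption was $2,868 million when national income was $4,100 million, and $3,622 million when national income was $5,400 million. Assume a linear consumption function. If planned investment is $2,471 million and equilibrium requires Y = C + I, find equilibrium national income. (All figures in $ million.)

Y = 7050

MPC = (3622 − 2868)/(5400 − 4100) = 754/1300 = 0.58
a = 2868 − 0.58(4100) = 490
Equilibrium: Y = 490 + 0.58Y + 2471
0.42Y = 2961, so Y = 2961/0.42 = 7050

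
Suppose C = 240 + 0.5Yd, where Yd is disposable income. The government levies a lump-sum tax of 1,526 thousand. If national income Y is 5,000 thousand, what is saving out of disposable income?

Yd = Y − T = 5000 − 1526 = 3474
C = 240 + 0.5(3474) = 240 + 1737 = 1977
S = Yd − C = 3474 − 1977 = 1497

S = 1497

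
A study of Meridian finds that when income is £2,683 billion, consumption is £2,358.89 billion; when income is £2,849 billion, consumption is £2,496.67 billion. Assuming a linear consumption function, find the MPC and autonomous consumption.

MPC = ΔC/ΔY = (2496.67 − 2358.89)/(2849 − 2683) = 137.78/166 = 0.83
a = C − MPC·Y = 2358.89 − 0.83(2683) = 2358.89 − 2226.89 = 132

MPC = 0.83; a = 132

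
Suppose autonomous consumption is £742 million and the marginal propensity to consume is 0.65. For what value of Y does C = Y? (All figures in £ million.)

At break-even, C = Y: 742 + 0.65Y = Y
0.35Y = 742, so Y = 742/0.35 = 2120

Y = 2120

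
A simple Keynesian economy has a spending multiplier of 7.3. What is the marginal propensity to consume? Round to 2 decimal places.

k = 1/(1 − MPC), so 1 − MPC = 1/k = 1/7.3 = 0.1370
MPC = 1 − 0.1370 = 0.86

MPC = 0.86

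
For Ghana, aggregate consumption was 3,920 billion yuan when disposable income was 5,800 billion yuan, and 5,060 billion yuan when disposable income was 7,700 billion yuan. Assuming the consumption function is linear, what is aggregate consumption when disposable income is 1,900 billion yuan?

MPC = (5060 − 3920)/(7700 − 5800) = 1140/1900 = 0.6
a = 3920 − 0.6(5800) = 3920 − 3480 = 440
C = 440 + 0.6(1900) = 440 + 1140 = 1580

C = 1580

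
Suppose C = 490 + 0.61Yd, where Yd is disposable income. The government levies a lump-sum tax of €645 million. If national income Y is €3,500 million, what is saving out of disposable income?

S = 623.45

Yd = Y − T = 3500 − 645 = 2855
C = 490 + 0.61(2855) = 490 + 1741.55 = 2231.55
S = Yd − C = 2855 − 2231.55 = 623.45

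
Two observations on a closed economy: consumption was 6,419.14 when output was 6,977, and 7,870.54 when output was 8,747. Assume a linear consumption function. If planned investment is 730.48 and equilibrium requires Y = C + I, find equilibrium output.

MPC = (7870.54 − 6419.14)/(8747 − 6977) = 1451.4/1770 = 0.82
a = 6419.14 − 0.82(6977) = 698
Equilibrium: Y = 698 + 0.82Y + 730.48
0.18Y = 1428.48, so Y = 1428.48/0.18 = 7936

Y = 7936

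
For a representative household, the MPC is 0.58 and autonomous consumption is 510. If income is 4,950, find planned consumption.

C = 3381

C = 510 + 0.58(4950) = 510 + 2871 = 3381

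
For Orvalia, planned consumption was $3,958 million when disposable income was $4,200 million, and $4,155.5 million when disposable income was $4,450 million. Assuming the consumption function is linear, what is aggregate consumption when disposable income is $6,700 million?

MPC = (4155.5 − 3958)/(4450 − 4200) = 197.5/250 = 0.79
a = 3958 − 0.79(4200) = 3958 − 3318 = 640
C = 640 + 0.79(6700) = 640 + 5293 = 5933

C = 5933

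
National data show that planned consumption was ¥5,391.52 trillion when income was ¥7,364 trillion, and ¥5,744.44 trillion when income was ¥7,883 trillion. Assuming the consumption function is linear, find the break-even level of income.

MPC = (5744.44 − 5391.52)/(7883 − 7364) = 352.92/519 = 0.68
a = 5391.52 − 0.68(7364) = 5391.52 − 5007.52 = 384
Break-even: Y = a/(1−MPC) = 384/0.32 = 1200

Y = 1200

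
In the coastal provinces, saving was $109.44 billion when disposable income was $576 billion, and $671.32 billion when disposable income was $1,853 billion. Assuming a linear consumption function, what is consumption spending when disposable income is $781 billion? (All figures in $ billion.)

C = 581.36

MPS = ΔS/ΔY = (671.32 − 109.44)/(1853 − 576) = 561.88/1277 = 0.44
MPC = 1 − MPS = 0.56
Autonomous saving = 109.44 − 0.44(576) = -144, so a = 144
C = 144 + 0.56(781) = 144 + 437.36 = 581.36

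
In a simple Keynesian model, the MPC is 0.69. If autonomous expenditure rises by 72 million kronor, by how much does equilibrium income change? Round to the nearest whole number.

ΔY ≈ 232

The multiplier is 1/(1 − MPC) = 1/0.31.
ΔY = 72/0.31 = 232.26 ≈ 232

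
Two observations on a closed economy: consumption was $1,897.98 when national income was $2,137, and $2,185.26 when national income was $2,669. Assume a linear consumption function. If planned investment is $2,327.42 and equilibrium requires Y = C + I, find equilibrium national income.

Y = 6677

MPC = (2185.26 − 1897.98)/(2669 − 2137) = 287.28/532 = 0.54
a = 1897.98 − 0.54(2137) = 744
Equilibrium: Y = 744 + 0.54Y + 2327.42
0.46Y = 3071.42, so Y = 3071.42/0.46 = 6677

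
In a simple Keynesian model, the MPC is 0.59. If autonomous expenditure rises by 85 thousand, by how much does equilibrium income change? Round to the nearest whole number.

ΔY ≈ 207

The multiplier is 1/(1 − MPC) = 1/0.41.
ΔY = 85/0.41 = 207.32 ≈ 207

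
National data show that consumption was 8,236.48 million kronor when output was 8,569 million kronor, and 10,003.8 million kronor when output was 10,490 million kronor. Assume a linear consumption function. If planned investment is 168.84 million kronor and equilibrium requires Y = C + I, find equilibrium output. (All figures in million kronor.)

MPC = (10003.8 − 8236.48)/(10490 − 8569) = 1767.32/1921 = 0.92
a = 8236.48 − 0.92(8569) = 353
Equilibrium: Y = 353 + 0.92Y + 168.84
0.08Y = 521.84, so Y = 521.84/0.08 = 6523

Y = 6523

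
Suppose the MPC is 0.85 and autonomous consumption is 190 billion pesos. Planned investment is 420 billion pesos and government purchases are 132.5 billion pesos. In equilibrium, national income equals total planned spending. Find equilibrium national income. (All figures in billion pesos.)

Y = 4950

Y = C + I + G = 190 + 0.85Y + 420 + 132.5
Y − 0.85Y = 742.5
0.15Y = 742.5, so Y = 742.5/0.15 = 4950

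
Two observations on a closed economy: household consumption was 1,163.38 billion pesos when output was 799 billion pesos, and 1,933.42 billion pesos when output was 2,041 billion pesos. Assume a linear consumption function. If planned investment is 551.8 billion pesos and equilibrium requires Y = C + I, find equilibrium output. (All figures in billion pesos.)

MPC = (1933.42 − 1163.38)/(2041 − 799) = 770.04/1242 = 0.62
a = 1163.38 − 0.62(799) = 668
Equilibrium: Y = 668 + 0.62Y + 551.8
0.38Y = 1219.8, so Y = 1219.8/0.38 = 3210

Y = 3210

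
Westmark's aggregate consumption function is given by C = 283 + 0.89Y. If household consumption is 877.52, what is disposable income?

283 + 0.89Y = 877.52
0.89Y = 594.52, so Y = 594.52/0.89 = 668

Y = 668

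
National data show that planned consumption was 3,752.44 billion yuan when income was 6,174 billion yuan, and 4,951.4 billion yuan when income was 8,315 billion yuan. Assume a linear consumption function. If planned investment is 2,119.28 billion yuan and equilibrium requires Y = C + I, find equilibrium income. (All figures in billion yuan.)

MPC = (4951.4 − 3752.44)/(8315 − 6174) = 1198.96/2141 = 0.56
a = 3752.44 − 0.56(6174) = 295
Equilibrium: Y = 295 + 0.56Y + 2119.28
0.44Y = 2414.28, so Y = 2414.28/0.44 = 5487

Y = 5487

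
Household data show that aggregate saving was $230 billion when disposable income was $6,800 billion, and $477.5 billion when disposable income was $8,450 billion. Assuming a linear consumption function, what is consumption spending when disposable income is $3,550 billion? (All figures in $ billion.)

C = 3807.5

MPS = ΔS/ΔY = (477.5 − 230)/(8450 − 6800) = 247.5/1650 = 0.15
MPC = 1 − MPS = 0.85
Autonomous saving = 230 − 0.15(6800) = -790, so a = 790
C = 790 + 0.85(3550) = 790 + 3017.5 = 3807.5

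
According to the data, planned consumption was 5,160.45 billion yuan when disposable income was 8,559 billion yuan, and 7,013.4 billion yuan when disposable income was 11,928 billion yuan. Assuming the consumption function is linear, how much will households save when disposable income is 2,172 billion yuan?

MPC = (7013.4 − 5160.45)/(11928 − 8559) = 1852.95/3369 = 0.55
a = 5160.45 − 0.55(8559) = 5160.45 − 4707.45 = 453
C = 453 + 0.55(2172) = 1647.6
S = 2172 − 1647.6 = 524.4

S = 524.4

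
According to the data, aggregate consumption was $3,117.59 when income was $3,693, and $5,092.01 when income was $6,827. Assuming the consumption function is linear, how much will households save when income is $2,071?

S = -24.73

MPC = (5092.01 − 3117.59)/(6827 − 3693) = 1974.42/3134 = 0.63
a = 3117.59 − 0.63(3693) = 3117.59 − 2326.59 = 791
C = 791 + 0.63(2071) = 2095.73
S = 2071 − 2095.73 = -24.73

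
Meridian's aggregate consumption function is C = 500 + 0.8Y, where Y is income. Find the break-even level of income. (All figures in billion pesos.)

Y = 2500

At break-even, C = Y: 500 + 0.8Y = Y
0.2Y = 500, so Y = 500/0.2 = 2500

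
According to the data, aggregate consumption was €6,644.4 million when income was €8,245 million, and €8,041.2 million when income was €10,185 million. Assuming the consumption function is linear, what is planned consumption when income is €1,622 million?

C = 1875.84

MPC = (8041.2 − 6644.4)/(10185 − 8245) = 1396.8/1940 = 0.72
a = 6644.4 − 0.72(8245) = 6644.4 − 5936.4 = 708
C = 708 + 0.72(1622) = 708 + 1167.84 = 1875.84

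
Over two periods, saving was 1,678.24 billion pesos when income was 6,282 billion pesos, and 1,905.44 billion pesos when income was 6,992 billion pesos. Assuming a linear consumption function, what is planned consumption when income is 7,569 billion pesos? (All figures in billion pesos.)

C = 5478.92

MPS = ΔS/ΔY = (1905.44 − 1678.24)/(6992 − 6282) = 227.2/710 = 0.32
MPC = 1 − MPS = 0.68
Autonomous saving = 1678.24 − 0.32(6282) = -332, so a = 332
C = 332 + 0.68(7569) = 332 + 5146.92 = 5478.92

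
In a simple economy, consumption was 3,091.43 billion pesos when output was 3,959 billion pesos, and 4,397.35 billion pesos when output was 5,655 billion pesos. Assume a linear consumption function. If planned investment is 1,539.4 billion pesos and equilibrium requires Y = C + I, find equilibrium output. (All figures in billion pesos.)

Y = 6880

MPC = (4397.35 − 3091.43)/(5655 − 3959) = 1305.92/1696 = 0.77
a = 3091.43 − 0.77(3959) = 43
Equilibrium: Y = 43 + 0.77Y + 1539.4
0.23Y = 1582.4, so Y = 1582.4/0.23 = 6880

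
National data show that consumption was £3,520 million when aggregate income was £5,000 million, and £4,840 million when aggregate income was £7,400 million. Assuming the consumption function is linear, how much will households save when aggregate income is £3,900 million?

MPC = (4840 − 3520)/(7400 − 5000) = 1320/2400 = 0.55
a = 3520 − 0.55(5000) = 3520 − 2750 = 770
C = 770 + 0.55(3900) = 2915
S = 3900 − 2915 = 985

S = 985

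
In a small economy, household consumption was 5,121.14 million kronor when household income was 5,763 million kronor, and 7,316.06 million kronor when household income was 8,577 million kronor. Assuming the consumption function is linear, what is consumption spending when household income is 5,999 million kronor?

MPC = (7316.06 − 5121.14)/(8577 − 5763) = 2194.92/2814 = 0.78
a = 5121.14 − 0.78(5763) = 5121.14 − 4495.14 = 626
C = 626 + 0.78(5999) = 626 + 4679.22 = 5305.22

C = 5305.22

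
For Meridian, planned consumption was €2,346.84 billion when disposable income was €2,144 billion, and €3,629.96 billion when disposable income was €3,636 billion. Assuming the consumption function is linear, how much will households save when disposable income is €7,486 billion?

S = 545.04

MPC = (3629.96 − 2346.84)/(3636 − 2144) = 1283.12/1492 = 0.86
a = 2346.84 − 0.86(2144) = 2346.84 − 1843.84 = 503
C = 503 + 0.86(7486) = 6940.96
S = 7486 − 6940.96 = 545.04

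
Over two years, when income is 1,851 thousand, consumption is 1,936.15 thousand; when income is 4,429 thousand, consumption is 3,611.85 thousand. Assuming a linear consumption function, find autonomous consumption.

a = 733

MPC = ΔC/ΔY = (3611.85 − 1936.15)/(4429 − 1851) = 1675.7/2578 = 0.65
a = C − MPC·Y = 1936.15 − 0.65(1851) = 1936.15 − 1203.15 = 733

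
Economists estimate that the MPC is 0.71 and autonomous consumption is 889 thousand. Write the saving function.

S = Y − C = Y − (889 + 0.71Y) = -889 + (1 − 0.71)Y

S = -889 + 0.29Y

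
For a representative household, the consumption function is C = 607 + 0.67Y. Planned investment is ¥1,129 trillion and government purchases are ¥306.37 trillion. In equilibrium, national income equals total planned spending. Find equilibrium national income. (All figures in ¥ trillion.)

Y = C + I + G = 607 + 0.67Y + 1129 + 306.37
Y − 0.67Y = 2042.37
0.33Y = 2042.37, so Y = 2042.37/0.33 = 6189

Y = 6189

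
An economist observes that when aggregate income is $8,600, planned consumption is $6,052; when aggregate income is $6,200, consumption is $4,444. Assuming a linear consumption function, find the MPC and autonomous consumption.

MPC = ΔC/ΔY = (6052 − 4444)/(8600 − 6200) = 1608/2400 = 0.67
a = C − MPC·Y = 4444 − 0.67(6200) = 4444 − 4154 = 290

MPC = 0.67; a = 290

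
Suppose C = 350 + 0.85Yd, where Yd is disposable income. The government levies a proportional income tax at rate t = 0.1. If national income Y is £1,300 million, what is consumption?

Yd = (1 − 0.1)(1300) = 0.9(1300) = 1170
C = 350 + 0.85(1170) = 350 + 994.5 = 1344.5

C = 1344.5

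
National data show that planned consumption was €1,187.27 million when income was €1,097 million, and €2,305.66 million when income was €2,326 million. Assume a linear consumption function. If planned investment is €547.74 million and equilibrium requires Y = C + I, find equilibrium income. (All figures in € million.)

MPC = (2305.66 − 1187.27)/(2326 − 1097) = 1118.39/1229 = 0.91
a = 1187.27 − 0.91(1097) = 189
Equilibrium: Y = 189 + 0.91Y + 547.74
0.09Y = 736.74, so Y = 736.74/0.09 = 8186

Y = 8186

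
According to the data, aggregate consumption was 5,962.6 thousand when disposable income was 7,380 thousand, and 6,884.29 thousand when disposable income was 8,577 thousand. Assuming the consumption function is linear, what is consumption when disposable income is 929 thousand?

MPC = (6884.29 − 5962.6)/(8577 − 7380) = 921.69/1197 = 0.77
a = 5962.6 − 0.77(7380) = 5962.6 − 5682.6 = 280
C = 280 + 0.77(929) = 280 + 715.33 = 995.33

C = 995.33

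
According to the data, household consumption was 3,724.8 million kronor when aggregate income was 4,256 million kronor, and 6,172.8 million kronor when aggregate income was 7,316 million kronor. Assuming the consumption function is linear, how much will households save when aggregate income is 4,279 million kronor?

S = 535.8

MPC = (6172.8 − 3724.8)/(7316 − 4256) = 2448/3060 = 0.8
a = 3724.8 − 0.8(4256) = 3724.8 − 3404.8 = 320
C = 320 + 0.8(4279) = 3743.2
S = 4279 − 3743.2 = 535.8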